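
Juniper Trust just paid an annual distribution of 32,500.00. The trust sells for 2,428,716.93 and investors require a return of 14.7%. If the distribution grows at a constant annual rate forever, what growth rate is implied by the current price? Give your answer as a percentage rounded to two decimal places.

13.19%

P = D₀(1+g)/(r−g) ⇒ P(r−g) = D₀(1+g) ⇒ g(P+D₀) = P·r − D₀
g = (P·r − D₀)/(P + D₀) = (2,428,716.93×0.147 − 32,500.00) / (2,428,716.93 + 32,500.00) = 0.131854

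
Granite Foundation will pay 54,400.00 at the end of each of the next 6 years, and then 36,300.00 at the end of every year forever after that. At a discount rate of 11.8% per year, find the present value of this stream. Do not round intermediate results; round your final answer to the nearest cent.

382467.03

PV of 6-year annuity: 54,400.00 × [1 − (1+0.118)^−6] / 0.118 = 224933.21213
Perpetuity value at year 6: 36,300.00 / 0.118 = 307627.11864
PV of perpetuity: 307627.11864 / (1+0.118)^6 = 157533.81717
Total PV = 224933.21213 + 157533.81717 = 382467.02930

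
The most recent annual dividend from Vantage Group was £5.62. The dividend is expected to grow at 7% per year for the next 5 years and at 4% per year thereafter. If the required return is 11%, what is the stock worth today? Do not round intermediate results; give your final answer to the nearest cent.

D_1 = 6.01340
D_2 = 6.43434
D_3 = 6.88474
D_4 = 7.36667
D_5 = 7.88234
Terminal value at year 5: TV = D_5×(1+g_2)/(r−g_2) = 8.19763/0.07 = 117.10906
P_0 = D_1/(1+r)^1 + D_2/(1+r)^2 + D_3/(1+r)^3 + D_4/(1+r)^4 + D_5/(1+r)^5 + TV/(1+r)^5
    = 5.41748 + 5.22225 + 5.03406 + 4.85266 + 4.67779 + 69.49853 = 94.70276

£94.70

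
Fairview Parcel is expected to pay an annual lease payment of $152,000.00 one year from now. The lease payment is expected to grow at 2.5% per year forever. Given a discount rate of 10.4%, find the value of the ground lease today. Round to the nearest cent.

Growing perpetuity: P = D₁ / (r − g) = $152,000.0000 / (0.104 − 0.025) = $1,924,050.63

$1924050.63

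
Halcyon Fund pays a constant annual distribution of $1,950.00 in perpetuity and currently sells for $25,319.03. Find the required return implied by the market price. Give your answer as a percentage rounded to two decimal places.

7.70%

P = C/r ⇒ r = C/P = $1,950.00/$25,319.03 = 0.077017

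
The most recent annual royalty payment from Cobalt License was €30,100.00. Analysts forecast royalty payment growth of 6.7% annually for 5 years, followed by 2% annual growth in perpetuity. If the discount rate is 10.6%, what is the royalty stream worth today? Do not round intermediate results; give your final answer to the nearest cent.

D_1 = 32116.70000
D_2 = 34268.51890
D_3 = 36564.50967
D_4 = 39014.33181
D_5 = 41628.29205
Terminal value at year 5: TV = D_5×(1+g_2)/(r−g_2) = 42460.85789/0.086 = 493730.90566
P_0 = D_1/(1+r)^1 + D_2/(1+r)^2 + D_3/(1+r)^3 + D_4/(1+r)^4 + D_5/(1+r)^5 + TV/(1+r)^5
    = 29038.60759 + 28014.64223 + 27026.78414 + 26073.76010 + 25154.34180 + 298342.19345 = 433650.32931

€433650.33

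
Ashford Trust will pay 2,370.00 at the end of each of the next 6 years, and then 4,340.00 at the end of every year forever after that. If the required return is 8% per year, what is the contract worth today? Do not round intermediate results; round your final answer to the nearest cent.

PV of 6-year annuity: 2,370.00 × [1 − (1+0.08)^−6] / 0.08 = 10956.22480
Perpetuity value at year 6: 4,340.00 / 0.08 = 54250.00000
PV of perpetuity: 54250.00000 / (1+0.08)^6 = 34186.70226
Total PV = 10956.22480 + 34186.70226 = 45142.92706

45142.93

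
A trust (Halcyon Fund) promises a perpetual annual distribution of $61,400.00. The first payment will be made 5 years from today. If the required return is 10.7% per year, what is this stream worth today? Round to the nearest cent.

Value at end of year 4: C / r = $61,400.00 / 0.107 = $573,831.7757
Discount to today: PV = $573,831.7757 / (1 + 0.107)^4 = $573,831.7757 / 1.501725 = $382,115.02

$382115.02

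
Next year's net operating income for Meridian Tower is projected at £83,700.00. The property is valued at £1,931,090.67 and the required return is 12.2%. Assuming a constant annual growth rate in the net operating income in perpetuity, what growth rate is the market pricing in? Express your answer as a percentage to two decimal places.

7.87%

P = D₁/(r−g) ⇒ g = r − D₁/P = 0.122 − £83,700.00/£1,931,090.67 = 0.078657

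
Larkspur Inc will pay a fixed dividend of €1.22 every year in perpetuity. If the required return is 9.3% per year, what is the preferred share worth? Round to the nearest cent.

€13.12

Level perpetuity: PV = C / r = €1.22 / 0.093 = €13.12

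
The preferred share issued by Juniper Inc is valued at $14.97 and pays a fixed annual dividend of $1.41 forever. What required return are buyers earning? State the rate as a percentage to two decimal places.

P = C/r ⇒ r = C/P = $1.41/$14.97 = 0.094188

9.42%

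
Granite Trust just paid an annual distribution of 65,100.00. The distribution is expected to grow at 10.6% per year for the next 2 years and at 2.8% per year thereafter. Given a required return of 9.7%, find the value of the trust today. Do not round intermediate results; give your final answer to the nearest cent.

D_1 = 72000.60000
D_2 = 79632.66360
Terminal value at year 2: TV = D_2×(1+g_2)/(r−g_2) = 81862.37818/0.069 = 1186411.27798
P_0 = D_1/(1+r)^1 + D_2/(1+r)^2 + TV/(1+r)^2
    = 65634.09298 + 66172.56776 + 985875.35741 = 1117682.01815

1117682.02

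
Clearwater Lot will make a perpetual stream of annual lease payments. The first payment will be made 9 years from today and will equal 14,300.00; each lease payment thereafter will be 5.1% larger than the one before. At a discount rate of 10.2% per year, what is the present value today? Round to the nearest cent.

Value at end of year 8: C₁ / (r − g) = 14,300.00 / (0.102 − 0.051) = 280,392.1569
Discount to today: PV = 280,392.1569 / (1 + 0.102)^8 = 280,392.1569 / 2.174967 = 128,917.87

128917.87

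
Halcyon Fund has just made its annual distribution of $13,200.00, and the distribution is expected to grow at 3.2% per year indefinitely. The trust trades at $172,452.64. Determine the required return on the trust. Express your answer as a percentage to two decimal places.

D₁ = $13,200.00 × 1.032 = $13,622.4000
P = D₁/(r − g) ⇒ r = D₁/P + g = $13,622.4000/$172,452.64 + 0.032 = 0.078992 + 0.032 = 0.110992

11.10%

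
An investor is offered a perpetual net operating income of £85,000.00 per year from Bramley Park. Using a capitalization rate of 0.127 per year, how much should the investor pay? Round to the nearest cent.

£669291.34

Level perpetuity: PV = C / r = £85,000.00 / 0.127 = £669,291.34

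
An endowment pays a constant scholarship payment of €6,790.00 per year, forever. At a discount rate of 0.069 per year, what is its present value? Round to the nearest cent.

Level perpetuity: PV = C / r = €6,790.00 / 0.069 = €98,405.80

€98405.80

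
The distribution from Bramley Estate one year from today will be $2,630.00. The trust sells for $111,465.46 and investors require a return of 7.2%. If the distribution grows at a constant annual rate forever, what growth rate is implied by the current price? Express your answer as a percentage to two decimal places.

P = D₁/(r−g) ⇒ g = r − D₁/P = 0.072 − $2,630.00/$111,465.46 = 0.048405

4.84%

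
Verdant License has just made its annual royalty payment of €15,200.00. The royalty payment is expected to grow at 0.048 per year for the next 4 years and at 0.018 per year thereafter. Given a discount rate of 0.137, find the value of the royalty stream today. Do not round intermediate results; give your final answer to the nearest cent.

€143650.37

D_1 = 15929.60000
D_2 = 16694.22080
D_3 = 17495.54340
D_4 = 18335.32948
Terminal value at year 4: TV = D_4×(1+g_2)/(r−g_2) = 18665.36541/0.119 = 156851.81019
P_0 = D_1/(1+r)^1 + D_2/(1+r)^2 + D_3/(1+r)^3 + D_4/(1+r)^4 + TV/(1+r)^4
    = 14010.20229 + 12913.53738 + 11902.71519 + 10971.01629 + 93852.89563 = 143650.36677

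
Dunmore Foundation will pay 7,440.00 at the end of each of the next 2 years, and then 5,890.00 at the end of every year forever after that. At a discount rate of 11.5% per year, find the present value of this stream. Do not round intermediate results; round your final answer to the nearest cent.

53854.28

PV of 2-year annuity: 7,440.00 × [1 − (1+0.115)^−2] / 0.115 = 12657.08138
Perpetuity value at year 2: 5,890.00 / 0.115 = 51217.39130
PV of perpetuity: 51217.39130 / (1+0.115)^2 = 41197.20188
Total PV = 12657.08138 + 41197.20188 = 53854.28326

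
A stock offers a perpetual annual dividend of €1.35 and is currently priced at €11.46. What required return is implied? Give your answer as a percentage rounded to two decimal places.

11.78%

P = C/r ⇒ r = C/P = €1.35/€11.46 = 0.117801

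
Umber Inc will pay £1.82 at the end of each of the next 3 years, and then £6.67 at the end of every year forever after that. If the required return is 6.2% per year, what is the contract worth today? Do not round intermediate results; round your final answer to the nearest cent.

£94.66

PV of 3-year annuity: £1.82 × [1 − (1+0.062)^−3] / 0.062 = 4.84694
Perpetuity value at year 3: £6.67 / 0.062 = 107.58065
PV of perpetuity: 107.58065 / (1+0.062)^3 = 89.81742
Total PV = 4.84694 + 89.81742 = 94.66436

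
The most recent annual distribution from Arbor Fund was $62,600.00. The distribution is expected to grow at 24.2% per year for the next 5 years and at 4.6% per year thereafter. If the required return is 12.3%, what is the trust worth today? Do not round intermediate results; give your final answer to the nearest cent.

$1834824.67

D_1 = 77749.20000
D_2 = 96564.50640
D_3 = 119933.11695
D_4 = 148956.93125
D_5 = 185004.50861
Terminal value at year 5: TV = D_5×(1+g_2)/(r−g_2) = 193514.71601/0.077 = 2513178.12999
P_0 = D_1/(1+r)^1 + D_2/(1+r)^2 + D_3/(1+r)^3 + D_4/(1+r)^4 + D_5/(1+r)^5 + TV/(1+r)^5
    = 69233.48175 + 76569.88809 + 84683.70526 + 93657.31250 + 103581.81845 + 1407098.46888 = 1834824.67493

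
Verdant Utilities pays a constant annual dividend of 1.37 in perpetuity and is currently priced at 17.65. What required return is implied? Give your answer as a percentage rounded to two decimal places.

P = C/r ⇒ r = C/P = 1.37/17.65 = 0.077620

7.76%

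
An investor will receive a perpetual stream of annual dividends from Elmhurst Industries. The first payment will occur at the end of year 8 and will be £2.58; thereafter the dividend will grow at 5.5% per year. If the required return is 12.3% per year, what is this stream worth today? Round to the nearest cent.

£16.84

Value at end of year 7: C₁ / (r − g) = £2.58 / (0.123 − 0.055) = £37.9412
Discount to today: PV = £37.9412 / (1 + 0.123)^7 = £37.9412 / 2.252466 = £16.84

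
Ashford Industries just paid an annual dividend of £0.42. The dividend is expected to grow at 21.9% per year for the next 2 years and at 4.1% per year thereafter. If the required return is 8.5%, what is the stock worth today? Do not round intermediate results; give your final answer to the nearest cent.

£13.54

D_1 = 0.51198
D_2 = 0.62410
Terminal value at year 2: TV = D_2×(1+g_2)/(r−g_2) = 0.64969/0.044 = 14.76572
P_0 = D_1/(1+r)^1 + D_2/(1+r)^2 + TV/(1+r)^2
    = 0.47187 + 0.53015 + 12.54282 = 13.54484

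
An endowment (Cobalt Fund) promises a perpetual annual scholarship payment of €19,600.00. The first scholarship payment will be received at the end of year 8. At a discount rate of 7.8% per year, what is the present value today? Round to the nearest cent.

€148535.46

Value at end of year 7: C / r = €19,600.00 / 0.078 = €251,282.0513
Discount to today: PV = €251,282.0513 / (1 + 0.078)^7 = €251,282.0513 / 1.691731 = €148,535.46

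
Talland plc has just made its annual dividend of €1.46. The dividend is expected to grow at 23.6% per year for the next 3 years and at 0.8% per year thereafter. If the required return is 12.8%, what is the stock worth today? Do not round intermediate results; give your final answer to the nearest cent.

€21.41

D_1 = 1.80456
D_2 = 2.23044
D_3 = 2.75682
Terminal value at year 3: TV = D_3×(1+g_2)/(r−g_2) = 2.77887/0.12 = 23.15728
P_0 = D_1/(1+r)^1 + D_2/(1+r)^2 + D_3/(1+r)^3 + TV/(1+r)^3
    = 1.59979 + 1.75296 + 1.92079 + 16.13468 = 21.40822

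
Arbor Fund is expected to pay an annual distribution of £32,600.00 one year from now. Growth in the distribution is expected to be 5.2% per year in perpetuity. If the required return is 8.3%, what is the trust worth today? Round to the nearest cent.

Growing perpetuity: P = D₁ / (r − g) = £32,600.0000 / (0.083 − 0.052) = £1,051,612.90

£1051612.90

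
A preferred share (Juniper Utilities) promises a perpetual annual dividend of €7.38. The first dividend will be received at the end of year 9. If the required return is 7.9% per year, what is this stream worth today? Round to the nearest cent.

€50.85

Value at end of year 8: C / r = €7.38 / 0.079 = €93.4177
Discount to today: PV = €93.4177 / (1 + 0.079)^8 = €93.4177 / 1.837264 = €50.85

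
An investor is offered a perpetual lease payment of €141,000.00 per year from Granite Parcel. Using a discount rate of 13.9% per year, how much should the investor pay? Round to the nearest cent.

Level perpetuity: PV = C / r = €141,000.00 / 0.139 = €1,014,388.49

€1014388.49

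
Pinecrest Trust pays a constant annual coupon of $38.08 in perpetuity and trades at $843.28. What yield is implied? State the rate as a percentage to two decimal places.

P = C/r ⇒ r = C/P = $38.08/$843.28 = 0.045157

4.52%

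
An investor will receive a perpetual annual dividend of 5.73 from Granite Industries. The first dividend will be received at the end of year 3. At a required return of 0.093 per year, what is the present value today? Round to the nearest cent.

51.57

Value at end of year 2: C / r = 5.73 / 0.093 = 61.6129
Discount to today: PV = 61.6129 / (1 + 0.093)^2 = 61.6129 / 1.194649 = 51.57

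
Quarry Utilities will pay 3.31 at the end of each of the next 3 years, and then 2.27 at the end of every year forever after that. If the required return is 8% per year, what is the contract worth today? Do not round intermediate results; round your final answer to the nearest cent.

31.06

PV of 3-year annuity: 3.31 × [1 − (1+0.08)^−3] / 0.08 = 8.53019
Perpetuity value at year 3: 2.27 / 0.08 = 28.37500
PV of perpetuity: 28.37500 / (1+0.08)^3 = 22.52499
Total PV = 8.53019 + 22.52499 = 31.05518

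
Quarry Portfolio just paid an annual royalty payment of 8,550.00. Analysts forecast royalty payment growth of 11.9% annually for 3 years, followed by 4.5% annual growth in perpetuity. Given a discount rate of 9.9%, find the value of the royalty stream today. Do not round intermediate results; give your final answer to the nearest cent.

201251.89

D_1 = 9567.45000
D_2 = 10705.97655
D_3 = 11979.98776
Terminal value at year 3: TV = D_3×(1+g_2)/(r−g_2) = 12519.08721/0.054 = 231834.94831
P_0 = D_1/(1+r)^1 + D_2/(1+r)^2 + D_3/(1+r)^3 + TV/(1+r)^3
    = 8705.59600 + 8864.02359 + 9025.33430 + 174656.93222 = 201251.88609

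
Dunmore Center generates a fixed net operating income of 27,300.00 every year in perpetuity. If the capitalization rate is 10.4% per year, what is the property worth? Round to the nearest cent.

Level perpetuity: PV = C / r = 27,300.00 / 0.104 = 262,500.00

262500.00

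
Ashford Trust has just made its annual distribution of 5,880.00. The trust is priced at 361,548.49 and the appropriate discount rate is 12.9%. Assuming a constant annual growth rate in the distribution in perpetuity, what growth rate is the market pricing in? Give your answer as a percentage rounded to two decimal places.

P = D₀(1+g)/(r−g) ⇒ P(r−g) = D₀(1+g) ⇒ g(P+D₀) = P·r − D₀
g = (P·r − D₀)/(P + D₀) = (361,548.49×0.129 − 5,880.00) / (361,548.49 + 5,880.00) = 0.110932

11.09%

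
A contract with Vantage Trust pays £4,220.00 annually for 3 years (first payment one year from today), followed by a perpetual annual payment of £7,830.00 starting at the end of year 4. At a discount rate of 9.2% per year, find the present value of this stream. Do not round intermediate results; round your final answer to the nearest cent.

PV of 3-year annuity: £4,220.00 × [1 − (1+0.092)^−3] / 0.092 = 10644.10235
Perpetuity value at year 3: £7,830.00 / 0.092 = 85108.69565
PV of perpetuity: 85108.69565 / (1+0.092)^3 = 65359.09342
Total PV = 10644.10235 + 65359.09342 = 76003.19577

£76003.20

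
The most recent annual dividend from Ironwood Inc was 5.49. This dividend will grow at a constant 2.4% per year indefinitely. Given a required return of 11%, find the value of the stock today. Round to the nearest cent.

D₁ = D₀ × (1 + g) = 5.49 × 1.024 = 5.6218
Growing perpetuity: P = D₁ / (r − g) = 5.6218 / (0.11 − 0.024) = 65.37

65.37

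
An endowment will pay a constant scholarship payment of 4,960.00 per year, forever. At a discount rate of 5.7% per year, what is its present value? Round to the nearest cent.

87017.54

Level perpetuity: PV = C / r = 4,960.00 / 0.057 = 87,017.54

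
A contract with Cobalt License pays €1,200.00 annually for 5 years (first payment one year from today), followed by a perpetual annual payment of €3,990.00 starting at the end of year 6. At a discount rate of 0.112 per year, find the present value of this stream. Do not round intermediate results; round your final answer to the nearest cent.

€25365.12

PV of 5-year annuity: €1,200.00 × [1 − (1+0.112)^−5] / 0.112 = 4412.85323
Perpetuity value at year 5: €3,990.00 / 0.112 = 35625.00000
PV of perpetuity: 35625.00000 / (1+0.112)^5 = 20952.26300
Total PV = 4412.85323 + 20952.26300 = 25365.11623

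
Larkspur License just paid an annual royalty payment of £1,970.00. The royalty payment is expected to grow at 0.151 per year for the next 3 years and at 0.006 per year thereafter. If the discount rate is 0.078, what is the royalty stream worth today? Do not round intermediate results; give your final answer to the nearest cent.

£40251.54

D_1 = 2267.47000
D_2 = 2609.85797
D_3 = 3003.94652
Terminal value at year 3: TV = D_3×(1+g_2)/(r−g_2) = 3021.97020/0.072 = 41971.80837
P_0 = D_1/(1+r)^1 + D_2/(1+r)^2 + D_3/(1+r)^3 + TV/(1+r)^3
    = 2103.40445 + 2245.84279 + 2397.92676 + 33504.36558 = 40251.53958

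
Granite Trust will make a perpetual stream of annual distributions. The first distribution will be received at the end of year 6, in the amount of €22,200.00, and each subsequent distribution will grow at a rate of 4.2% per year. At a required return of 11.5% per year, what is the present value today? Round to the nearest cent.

Value at end of year 5: C₁ / (r − g) = €22,200.00 / (0.115 − 0.042) = €304,109.5890
Discount to today: PV = €304,109.5890 / (1 + 0.115)^5 = €304,109.5890 / 1.723353 = €176,463.86

€176463.86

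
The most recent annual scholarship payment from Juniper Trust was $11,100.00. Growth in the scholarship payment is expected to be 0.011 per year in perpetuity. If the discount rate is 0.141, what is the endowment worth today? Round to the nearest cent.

D₁ = D₀ × (1 + g) = $11,100.00 × 1.011 = $11,222.1000
Growing perpetuity: P = D₁ / (r − g) = $11,222.1000 / (0.141 − 0.011) = $86,323.85

$86323.85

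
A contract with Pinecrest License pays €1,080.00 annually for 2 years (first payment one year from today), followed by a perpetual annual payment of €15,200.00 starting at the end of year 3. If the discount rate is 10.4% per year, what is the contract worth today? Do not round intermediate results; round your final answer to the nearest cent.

PV of 2-year annuity: €1,080.00 × [1 − (1+0.104)^−2] / 0.104 = 1864.36673
Perpetuity value at year 2: €15,200.00 / 0.104 = 146153.84615
PV of perpetuity: 146153.84615 / (1+0.104)^2 = 119914.61070
Total PV = 1864.36673 + 119914.61070 = 121778.97743

€121778.98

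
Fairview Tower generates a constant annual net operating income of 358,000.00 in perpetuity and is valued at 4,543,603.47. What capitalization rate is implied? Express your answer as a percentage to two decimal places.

7.88%

P = C/r ⇒ r = C/P = 358,000.00/4,543,603.47 = 0.078792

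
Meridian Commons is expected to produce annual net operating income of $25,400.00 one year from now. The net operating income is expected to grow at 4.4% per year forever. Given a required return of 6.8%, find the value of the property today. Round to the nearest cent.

$1058333.33

Growing perpetuity: P = D₁ / (r − g) = $25,400.0000 / (0.068 − 0.044) = $1,058,333.33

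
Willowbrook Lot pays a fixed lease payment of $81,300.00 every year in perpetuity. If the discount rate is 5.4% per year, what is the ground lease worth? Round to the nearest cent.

$1505555.56

Level perpetuity: PV = C / r = $81,300.00 / 0.054 = $1,505,555.56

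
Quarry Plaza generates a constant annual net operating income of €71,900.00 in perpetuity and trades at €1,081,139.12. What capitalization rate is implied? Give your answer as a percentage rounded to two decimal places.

6.65%

P = C/r ⇒ r = C/P = €71,900.00/€1,081,139.12 = 0.066504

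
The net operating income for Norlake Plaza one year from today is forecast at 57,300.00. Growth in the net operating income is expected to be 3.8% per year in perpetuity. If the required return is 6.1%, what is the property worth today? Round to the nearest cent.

Growing perpetuity: P = D₁ / (r − g) = 57,300.0000 / (0.061 − 0.038) = 2,491,304.35

2491304.35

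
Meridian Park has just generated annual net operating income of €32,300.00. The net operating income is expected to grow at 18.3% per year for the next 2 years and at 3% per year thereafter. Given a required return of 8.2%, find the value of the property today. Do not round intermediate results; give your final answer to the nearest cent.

€838732.79

D_1 = 38210.90000
D_2 = 45203.49470
Terminal value at year 2: TV = D_2×(1+g_2)/(r−g_2) = 46559.59954/0.052 = 895376.91425
P_0 = D_1/(1+r)^1 + D_2/(1+r)^2 + TV/(1+r)^2
    = 35315.06470 + 38611.57258 + 764806.14923 = 838732.78651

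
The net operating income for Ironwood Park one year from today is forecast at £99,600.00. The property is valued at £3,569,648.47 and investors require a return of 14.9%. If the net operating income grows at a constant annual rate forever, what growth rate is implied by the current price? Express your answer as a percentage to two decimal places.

P = D₁/(r−g) ⇒ g = r − D₁/P = 0.149 − £99,600.00/£3,569,648.47 = 0.121098

12.11%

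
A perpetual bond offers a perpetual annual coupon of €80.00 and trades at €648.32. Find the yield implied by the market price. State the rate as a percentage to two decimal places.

P = C/r ⇒ r = C/P = €80.00/€648.32 = 0.123396

12.34%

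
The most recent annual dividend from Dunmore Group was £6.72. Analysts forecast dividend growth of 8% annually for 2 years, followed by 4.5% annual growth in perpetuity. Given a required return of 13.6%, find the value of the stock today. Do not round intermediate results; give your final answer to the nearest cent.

£82.21

D_1 = 7.25760
D_2 = 7.83821
Terminal value at year 2: TV = D_2×(1+g_2)/(r−g_2) = 8.19093/0.091 = 90.01019
P_0 = D_1/(1+r)^1 + D_2/(1+r)^2 + TV/(1+r)^2
    = 6.38873 + 6.07379 + 69.74852 = 82.21105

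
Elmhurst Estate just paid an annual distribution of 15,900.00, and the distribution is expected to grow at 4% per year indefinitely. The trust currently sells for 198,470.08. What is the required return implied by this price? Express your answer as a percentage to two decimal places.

D₁ = 15,900.00 × 1.04 = 16,536.0000
P = D₁/(r − g) ⇒ r = D₁/P + g = 16,536.0000/198,470.08 + 0.04 = 0.083317 + 0.04 = 0.123317

12.33%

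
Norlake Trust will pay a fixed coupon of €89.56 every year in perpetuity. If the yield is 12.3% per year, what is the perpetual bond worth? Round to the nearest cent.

€728.13

Level perpetuity: PV = C / r = €89.56 / 0.123 = €728.13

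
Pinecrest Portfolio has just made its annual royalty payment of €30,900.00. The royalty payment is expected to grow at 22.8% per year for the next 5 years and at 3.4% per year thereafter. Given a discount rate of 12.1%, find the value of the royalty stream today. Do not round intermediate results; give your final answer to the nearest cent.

€784117.17

D_1 = 37945.20000
D_2 = 46596.70560
D_3 = 57220.75448
D_4 = 70267.08650
D_5 = 86287.98222
Terminal value at year 5: TV = D_5×(1+g_2)/(r−g_2) = 89221.77361/0.087 = 1025537.62775
P_0 = D_1/(1+r)^1 + D_2/(1+r)^2 + D_3/(1+r)^3 + D_4/(1+r)^4 + D_5/(1+r)^5 + TV/(1+r)^5
    = 33849.42016 + 37080.36392 + 40619.70285 + 44496.87342 + 48744.12182 + 579326.68919 = 784117.17136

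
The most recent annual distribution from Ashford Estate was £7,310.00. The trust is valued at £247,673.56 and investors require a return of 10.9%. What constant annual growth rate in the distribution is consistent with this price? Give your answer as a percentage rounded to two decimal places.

7.72%

P = D₀(1+g)/(r−g) ⇒ P(r−g) = D₀(1+g) ⇒ g(P+D₀) = P·r − D₀
g = (P·r − D₀)/(P + D₀) = (£247,673.56×0.109 − £7,310.00) / (£247,673.56 + £7,310.00) = 0.077207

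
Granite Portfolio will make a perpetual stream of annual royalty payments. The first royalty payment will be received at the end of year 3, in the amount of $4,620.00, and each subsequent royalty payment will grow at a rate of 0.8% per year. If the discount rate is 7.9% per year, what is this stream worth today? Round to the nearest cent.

$55890.85

Value at end of year 2: C₁ / (r − g) = $4,620.00 / (0.079 − 0.008) = $65,070.4225
Discount to today: PV = $65,070.4225 / (1 + 0.079)^2 = $65,070.4225 / 1.164241 = $55,890.85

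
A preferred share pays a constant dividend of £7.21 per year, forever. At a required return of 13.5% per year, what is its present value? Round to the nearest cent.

Level perpetuity: PV = C / r = £7.21 / 0.135 = £53.41

£53.41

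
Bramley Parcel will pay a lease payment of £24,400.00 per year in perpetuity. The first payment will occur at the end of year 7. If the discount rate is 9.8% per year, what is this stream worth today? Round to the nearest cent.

Value at end of year 6: C / r = £24,400.00 / 0.098 = £248,979.5918
Discount to today: PV = £248,979.5918 / (1 + 0.098)^6 = £248,979.5918 / 1.752323 = £142,085.48

£142085.48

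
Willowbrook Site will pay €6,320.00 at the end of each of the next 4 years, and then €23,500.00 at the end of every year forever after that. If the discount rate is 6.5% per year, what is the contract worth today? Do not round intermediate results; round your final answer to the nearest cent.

€302683.24

PV of 4-year annuity: €6,320.00 × [1 − (1+0.065)^−4] / 0.065 = 21651.04716
Perpetuity value at year 4: €23,500.00 / 0.065 = 361538.46154
PV of perpetuity: 361538.46154 / (1+0.065)^4 = 281032.19440
Total PV = 21651.04716 + 281032.19440 = 302683.24156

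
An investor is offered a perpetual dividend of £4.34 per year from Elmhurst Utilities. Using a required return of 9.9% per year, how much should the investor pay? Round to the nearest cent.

Level perpetuity: PV = C / r = £4.34 / 0.099 = £43.84

£43.84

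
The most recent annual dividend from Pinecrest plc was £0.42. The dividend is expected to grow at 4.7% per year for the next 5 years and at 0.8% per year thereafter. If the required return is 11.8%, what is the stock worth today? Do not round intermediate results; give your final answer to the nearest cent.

£4.50

D_1 = 0.43974
D_2 = 0.46041
D_3 = 0.48205
D_4 = 0.50470
D_5 = 0.52842
Terminal value at year 5: TV = D_5×(1+g_2)/(r−g_2) = 0.53265/0.11 = 4.84229
P_0 = D_1/(1+r)^1 + D_2/(1+r)^2 + D_3/(1+r)^3 + D_4/(1+r)^4 + D_5/(1+r)^5 + TV/(1+r)^5
    = 0.39333 + 0.36835 + 0.34496 + 0.32305 + 0.30253 + 2.77231 = 4.50452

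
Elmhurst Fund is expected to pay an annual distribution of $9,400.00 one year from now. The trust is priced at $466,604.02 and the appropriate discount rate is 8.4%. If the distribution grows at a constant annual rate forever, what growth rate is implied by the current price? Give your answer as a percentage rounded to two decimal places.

6.39%

P = D₁/(r−g) ⇒ g = r − D₁/P = 0.084 − $9,400.00/$466,604.02 = 0.063854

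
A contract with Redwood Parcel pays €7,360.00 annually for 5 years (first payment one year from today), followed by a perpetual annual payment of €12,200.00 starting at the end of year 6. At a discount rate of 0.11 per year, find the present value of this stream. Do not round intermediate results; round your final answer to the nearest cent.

€93020.95

PV of 5-year annuity: €7,360.00 × [1 − (1+0.11)^−5] / 0.11 = 27201.80205
Perpetuity value at year 5: €12,200.00 / 0.11 = 110909.09091
PV of perpetuity: 110909.09091 / (1+0.11)^5 = 65819.14729
Total PV = 27201.80205 + 65819.14729 = 93020.94934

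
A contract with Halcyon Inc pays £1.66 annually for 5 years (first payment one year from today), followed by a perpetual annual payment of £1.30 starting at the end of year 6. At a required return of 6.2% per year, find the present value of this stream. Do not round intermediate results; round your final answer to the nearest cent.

£22.48

PV of 5-year annuity: £1.66 × [1 − (1+0.062)^−5] / 0.062 = 6.95464
Perpetuity value at year 5: £1.30 / 0.062 = 20.96774
PV of perpetuity: 20.96774 / (1+0.062)^5 = 15.52134
Total PV = 6.95464 + 15.52134 = 22.47598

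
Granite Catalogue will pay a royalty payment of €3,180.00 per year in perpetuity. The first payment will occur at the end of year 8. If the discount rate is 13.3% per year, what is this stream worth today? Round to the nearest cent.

Value at end of year 7: C / r = €3,180.00 / 0.133 = €23,909.7744
Discount to today: PV = €23,909.7744 / (1 + 0.133)^7 = €23,909.7744 / 2.396676 = €9,976.22

€9976.22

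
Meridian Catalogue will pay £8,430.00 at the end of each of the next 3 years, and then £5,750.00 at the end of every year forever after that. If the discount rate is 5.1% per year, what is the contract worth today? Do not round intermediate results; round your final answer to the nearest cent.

£120029.75

PV of 3-year annuity: £8,430.00 × [1 − (1+0.051)^−3] / 0.051 = 22914.03180
Perpetuity value at year 3: £5,750.00 / 0.051 = 112745.09804
PV of perpetuity: 112745.09804 / (1+0.051)^3 = 97115.71692
Total PV = 22914.03180 + 97115.71692 = 120029.74872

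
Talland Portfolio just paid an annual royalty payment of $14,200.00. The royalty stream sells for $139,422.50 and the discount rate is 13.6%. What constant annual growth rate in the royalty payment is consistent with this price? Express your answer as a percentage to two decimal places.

3.10%

P = D₀(1+g)/(r−g) ⇒ P(r−g) = D₀(1+g) ⇒ g(P+D₀) = P·r − D₀
g = (P·r − D₀)/(P + D₀) = ($139,422.50×0.136 − $14,200.00) / ($139,422.50 + $14,200.00) = 0.030995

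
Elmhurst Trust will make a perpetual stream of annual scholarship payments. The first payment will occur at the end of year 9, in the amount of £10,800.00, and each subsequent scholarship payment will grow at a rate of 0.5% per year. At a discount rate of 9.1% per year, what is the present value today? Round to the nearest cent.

£62564.40

Value at end of year 8: C₁ / (r − g) = £10,800.00 / (0.091 − 0.005) = £125,581.3953
Discount to today: PV = £125,581.3953 / (1 + 0.091)^8 = £125,581.3953 / 2.007234 = £62,564.40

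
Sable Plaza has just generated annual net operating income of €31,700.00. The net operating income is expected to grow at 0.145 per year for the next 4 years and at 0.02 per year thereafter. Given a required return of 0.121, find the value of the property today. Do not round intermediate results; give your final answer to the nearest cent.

€482181.32

D_1 = 36296.50000
D_2 = 41559.49250
D_3 = 47585.61891
D_4 = 54485.53365
Terminal value at year 4: TV = D_4×(1+g_2)/(r−g_2) = 55575.24433/0.101 = 550249.94384
P_0 = D_1/(1+r)^1 + D_2/(1+r)^2 + D_3/(1+r)^3 + D_4/(1+r)^4 + TV/(1+r)^4
    = 32378.67975 + 33071.88966 + 33779.94083 + 34503.15098 + 348447.66334 = 482181.32456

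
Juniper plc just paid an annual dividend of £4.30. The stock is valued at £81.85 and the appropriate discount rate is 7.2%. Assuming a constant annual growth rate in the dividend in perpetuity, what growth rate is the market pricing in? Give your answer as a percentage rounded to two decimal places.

P = D₀(1+g)/(r−g) ⇒ P(r−g) = D₀(1+g) ⇒ g(P+D₀) = P·r − D₀
g = (P·r − D₀)/(P + D₀) = (£81.85×0.072 − £4.30) / (£81.85 + £4.30) = 0.018493

1.85%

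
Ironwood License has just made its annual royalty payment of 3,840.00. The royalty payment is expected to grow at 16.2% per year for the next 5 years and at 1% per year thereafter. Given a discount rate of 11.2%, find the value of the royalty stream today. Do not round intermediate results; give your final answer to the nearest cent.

D_1 = 4462.08000
D_2 = 5184.93696
D_3 = 6024.89675
D_4 = 7000.93002
D_5 = 8135.08068
Terminal value at year 5: TV = D_5×(1+g_2)/(r−g_2) = 8216.43149/0.102 = 80553.24991
P_0 = D_1/(1+r)^1 + D_2/(1+r)^2 + D_3/(1+r)^3 + D_4/(1+r)^4 + D_5/(1+r)^5 + TV/(1+r)^5
    = 4012.66187 + 4193.08731 + 4381.62541 + 4578.64094 + 4784.51509 + 47376.08077 = 69326.61140

69326.61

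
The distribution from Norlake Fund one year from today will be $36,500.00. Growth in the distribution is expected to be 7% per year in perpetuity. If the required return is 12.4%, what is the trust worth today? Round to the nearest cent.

Growing perpetuity: P = D₁ / (r − g) = $36,500.0000 / (0.124 − 0.07) = $675,925.93

$675925.93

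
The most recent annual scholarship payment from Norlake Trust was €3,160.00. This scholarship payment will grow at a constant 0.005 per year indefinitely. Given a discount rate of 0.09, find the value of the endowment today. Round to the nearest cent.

D₁ = D₀ × (1 + g) = €3,160.00 × 1.005 = €3,175.8000
Growing perpetuity: P = D₁ / (r − g) = €3,175.8000 / (0.09 − 0.005) = €37,362.35

€37362.35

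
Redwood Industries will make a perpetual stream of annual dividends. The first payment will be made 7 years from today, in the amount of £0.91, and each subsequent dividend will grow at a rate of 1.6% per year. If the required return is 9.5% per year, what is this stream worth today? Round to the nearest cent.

£6.68

Value at end of year 6: C₁ / (r − g) = £0.91 / (0.095 − 0.016) = £11.5190
Discount to today: PV = £11.5190 / (1 + 0.095)^6 = £11.5190 / 1.723791 = £6.68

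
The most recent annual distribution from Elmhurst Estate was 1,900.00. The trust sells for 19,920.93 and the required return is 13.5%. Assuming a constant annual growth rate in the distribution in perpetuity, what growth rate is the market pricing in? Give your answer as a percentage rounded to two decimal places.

3.62%

P = D₀(1+g)/(r−g) ⇒ P(r−g) = D₀(1+g) ⇒ g(P+D₀) = P·r − D₀
g = (P·r − D₀)/(P + D₀) = (19,920.93×0.135 − 1,900.00) / (19,920.93 + 1,900.00) = 0.036173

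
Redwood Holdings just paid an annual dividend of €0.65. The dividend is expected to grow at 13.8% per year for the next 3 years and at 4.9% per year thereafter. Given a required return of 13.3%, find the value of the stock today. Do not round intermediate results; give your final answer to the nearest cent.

D_1 = 0.73970
D_2 = 0.84178
D_3 = 0.95794
Terminal value at year 3: TV = D_3×(1+g_2)/(r−g_2) = 1.00488/0.084 = 11.96290
P_0 = D_1/(1+r)^1 + D_2/(1+r)^2 + D_3/(1+r)^3 + TV/(1+r)^3
    = 0.65287 + 0.65575 + 0.65864 + 8.22520 = 10.19246

€10.19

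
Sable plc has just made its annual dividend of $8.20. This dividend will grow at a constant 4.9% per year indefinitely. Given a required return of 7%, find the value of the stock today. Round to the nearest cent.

$409.61

D₁ = D₀ × (1 + g) = $8.20 × 1.049 = $8.6018
Growing perpetuity: P = D₁ / (r − g) = $8.6018 / (0.07 − 0.049) = $409.61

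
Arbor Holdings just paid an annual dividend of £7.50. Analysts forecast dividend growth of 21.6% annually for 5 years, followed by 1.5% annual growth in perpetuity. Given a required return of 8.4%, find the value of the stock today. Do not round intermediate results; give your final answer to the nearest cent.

D_1 = 9.12000
D_2 = 11.08992
D_3 = 13.48534
D_4 = 16.39818
D_5 = 19.94018
Terminal value at year 5: TV = D_5×(1+g_2)/(r−g_2) = 20.23929/0.069 = 293.32298
P_0 = D_1/(1+r)^1 + D_2/(1+r)^2 + D_3/(1+r)^3 + D_4/(1+r)^4 + D_5/(1+r)^5 + TV/(1+r)^5
    = 8.41328 + 9.43778 + 10.58703 + 11.87623 + 13.32241 + 195.97455 = 249.61128

£249.61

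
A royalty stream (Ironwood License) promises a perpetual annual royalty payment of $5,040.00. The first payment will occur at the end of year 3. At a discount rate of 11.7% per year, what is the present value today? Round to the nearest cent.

$34525.37

Value at end of year 2: C / r = $5,040.00 / 0.117 = $43,076.9231
Discount to today: PV = $43,076.9231 / (1 + 0.117)^2 = $43,076.9231 / 1.247689 = $34,525.37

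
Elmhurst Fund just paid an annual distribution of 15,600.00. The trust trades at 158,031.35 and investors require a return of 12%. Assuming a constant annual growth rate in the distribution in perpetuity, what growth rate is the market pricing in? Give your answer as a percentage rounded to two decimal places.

1.94%

P = D₀(1+g)/(r−g) ⇒ P(r−g) = D₀(1+g) ⇒ g(P+D₀) = P·r − D₀
g = (P·r − D₀)/(P + D₀) = (158,031.35×0.12 − 15,600.00) / (158,031.35 + 15,600.00) = 0.019373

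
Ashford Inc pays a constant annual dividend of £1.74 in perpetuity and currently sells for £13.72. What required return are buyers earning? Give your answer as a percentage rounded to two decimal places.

12.68%

P = C/r ⇒ r = C/P = £1.74/£13.72 = 0.126822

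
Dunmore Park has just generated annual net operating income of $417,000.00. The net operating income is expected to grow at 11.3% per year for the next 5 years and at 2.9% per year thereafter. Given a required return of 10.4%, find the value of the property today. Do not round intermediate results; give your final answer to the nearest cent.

D_1 = 464121.00000
D_2 = 516566.67300
D_3 = 574938.70705
D_4 = 639906.78095
D_5 = 712216.24719
Terminal value at year 5: TV = D_5×(1+g_2)/(r−g_2) = 732870.51836/0.075 = 9771606.91148
P_0 = D_1/(1+r)^1 + D_2/(1+r)^2 + D_3/(1+r)^3 + D_4/(1+r)^4 + D_5/(1+r)^5 + TV/(1+r)^5
    = 420399.45652 + 423826.62600 + 427281.73437 + 430765.00938 + 434276.68065 + 5958276.05850 = 8094825.56542

$8094825.57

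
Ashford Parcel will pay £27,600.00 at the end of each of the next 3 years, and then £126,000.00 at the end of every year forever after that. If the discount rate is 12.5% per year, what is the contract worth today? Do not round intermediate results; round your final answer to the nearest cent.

£773675.72

PV of 3-year annuity: £27,600.00 × [1 − (1+0.125)^−3] / 0.125 = 65725.10288
Perpetuity value at year 3: £126,000.00 / 0.125 = 1008000.00000
PV of perpetuity: 1008000.00000 / (1+0.125)^3 = 707950.61728
Total PV = 65725.10288 + 707950.61728 = 773675.72016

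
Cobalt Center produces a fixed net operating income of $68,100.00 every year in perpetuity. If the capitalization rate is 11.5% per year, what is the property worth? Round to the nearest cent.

Level perpetuity: PV = C / r = $68,100.00 / 0.115 = $592,173.91

$592173.91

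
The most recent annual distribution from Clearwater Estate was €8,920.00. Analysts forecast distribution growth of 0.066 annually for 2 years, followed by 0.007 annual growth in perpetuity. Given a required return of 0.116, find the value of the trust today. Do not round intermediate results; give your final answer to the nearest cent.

€91847.90

D_1 = 9508.72000
D_2 = 10136.29552
Terminal value at year 2: TV = D_2×(1+g_2)/(r−g_2) = 10207.24959/0.109 = 93644.49164
P_0 = D_1/(1+r)^1 + D_2/(1+r)^2 + TV/(1+r)^2
    = 8520.35842 + 8138.62193 + 75188.92007 = 91847.90043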